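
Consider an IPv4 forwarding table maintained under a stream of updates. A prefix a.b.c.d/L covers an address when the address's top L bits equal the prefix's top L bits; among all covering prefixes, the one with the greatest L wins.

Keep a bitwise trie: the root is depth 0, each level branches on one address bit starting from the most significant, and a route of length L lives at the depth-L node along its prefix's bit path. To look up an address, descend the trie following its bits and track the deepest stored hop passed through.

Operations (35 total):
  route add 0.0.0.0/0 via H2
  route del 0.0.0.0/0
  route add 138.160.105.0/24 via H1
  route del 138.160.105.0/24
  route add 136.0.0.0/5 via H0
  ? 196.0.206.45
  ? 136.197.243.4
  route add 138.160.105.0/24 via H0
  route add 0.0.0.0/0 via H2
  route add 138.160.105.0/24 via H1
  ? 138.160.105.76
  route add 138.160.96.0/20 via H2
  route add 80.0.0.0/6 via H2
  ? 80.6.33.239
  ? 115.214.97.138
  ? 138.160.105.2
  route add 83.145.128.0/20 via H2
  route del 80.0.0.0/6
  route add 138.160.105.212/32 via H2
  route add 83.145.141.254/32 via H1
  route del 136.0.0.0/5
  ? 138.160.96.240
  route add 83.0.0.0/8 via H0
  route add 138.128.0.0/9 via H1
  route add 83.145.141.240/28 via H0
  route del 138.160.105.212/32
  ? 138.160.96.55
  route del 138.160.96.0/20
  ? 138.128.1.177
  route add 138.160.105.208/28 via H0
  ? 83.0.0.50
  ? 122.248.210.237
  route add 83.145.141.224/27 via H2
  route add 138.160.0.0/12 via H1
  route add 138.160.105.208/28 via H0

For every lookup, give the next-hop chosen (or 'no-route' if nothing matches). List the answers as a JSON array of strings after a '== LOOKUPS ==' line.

Trace:
  add 0.0.0.0/0 -> H2 at depth 0
  - 0.0.0.0/0 clear@0
  add 138.160.105.0/24 -> H1 at depth 24
  - 138.160.105.0/24 clear@24
  add 136.0.0.0/5 -> H0 at depth 5
  ? 196.0.206.45  path d0:-→d1:-  best=no-route
  ? 136.197.243.4  path d0:-→d1:-→d2:-→d3:-→d4:-→d5:H0→d6:-  best=H0
  add 138.160.105.0/24 -> H0 at depth 24
  add 0.0.0.0/0 -> H2 at depth 0
  add 138.160.105.0/24 -> H1 at depth 24
  ? 138.160.105.76  path d0:H2→d1:-→d2:-→d3:-→d4:-→d5:H0→d6:-→d7:-→d8:-→d9:-→d10:-→d11:-→d12:-→d13:-→d14:-→d15:-→d16:-→d17:-→d18:-→d19:-→d20:-→d21:-→d22:-→d23:-→d24:H1  best=H1
  add 138.160.96.0/20 -> H2 at depth 20
  add 80.0.0.0/6 -> H2 at depth 6
  ? 80.6.33.239  path d0:H2→d1:-→d2:-→d3:-→d4:-→d5:-→d6:H2  best=H2
  ? 115.214.97.138  path d0:H2→d1:-→d2:-  best=H2
  ? 138.160.105.2  path d0:H2→d1:-→d2:-→d3:-→d4:-→d5:H0→d6:-→d7:-→d8:-→d9:-→d10:-→d11:-→d12:-→d13:-→d14:-→d15:-→d16:-→d17:-→d18:-→d19:-→d20:H2→d21:-→d22:-→d23:-→d24:H1  best=H1
  add 83.145.128.0/20 -> H2 at depth 20
  - 80.0.0.0/6 clear@6
  add 138.160.105.212/32 -> H2 at depth 32
  add 83.145.141.254/32 -> H1 at depth 32
  - 136.0.0.0/5 clear@5
  ? 138.160.96.240  path d0:H2→d1:-→d2:-→d3:-→d4:-→d5:-→d6:-→d7:-→d8:-→d9:-→d10:-→d11:-→d12:-→d13:-→d14:-→d15:-→d16:-→d17:-→d18:-→d19:-→d20:H2  best=H2
  add 83.0.0.0/8 -> H0 at depth 8
  add 138.128.0.0/9 -> H1 at depth 9
  add 83.145.141.240/28 -> H0 at depth 28
  - 138.160.105.212/32 clear@32
  ? 138.160.96.55  path d0:H2→d1:-→d2:-→d3:-→d4:-→d5:-→d6:-→d7:-→d8:-→d9:H1→d10:-→d11:-→d12:-→d13:-→d14:-→d15:-→d16:-→d17:-→d18:-→d19:-→d20:H2  best=H2
  - 138.160.96.0/20 clear@20
  ? 138.128.1.177  path d0:H2→d1:-→d2:-→d3:-→d4:-→d5:-→d6:-→d7:-→d8:-→d9:H1→d10:-  best=H1
  add 138.160.105.208/28 -> H0 at depth 28
  ? 83.0.0.50  path d0:H2→d1:-→d2:-→d3:-→d4:-→d5:-→d6:-→d7:-→d8:H0  best=H0
  ? 122.248.210.237  path d0:H2→d1:-→d2:-  best=H2
  add 83.145.141.224/27 -> H2 at depth 27
  add 138.160.0.0/12 -> H1 at depth 12
  add 138.160.105.208/28 -> H0 at depth 28

== LOOKUPS ==
["no-route","H0","H1","H2","H2","H1","H2","H2","H1","H0","H2"]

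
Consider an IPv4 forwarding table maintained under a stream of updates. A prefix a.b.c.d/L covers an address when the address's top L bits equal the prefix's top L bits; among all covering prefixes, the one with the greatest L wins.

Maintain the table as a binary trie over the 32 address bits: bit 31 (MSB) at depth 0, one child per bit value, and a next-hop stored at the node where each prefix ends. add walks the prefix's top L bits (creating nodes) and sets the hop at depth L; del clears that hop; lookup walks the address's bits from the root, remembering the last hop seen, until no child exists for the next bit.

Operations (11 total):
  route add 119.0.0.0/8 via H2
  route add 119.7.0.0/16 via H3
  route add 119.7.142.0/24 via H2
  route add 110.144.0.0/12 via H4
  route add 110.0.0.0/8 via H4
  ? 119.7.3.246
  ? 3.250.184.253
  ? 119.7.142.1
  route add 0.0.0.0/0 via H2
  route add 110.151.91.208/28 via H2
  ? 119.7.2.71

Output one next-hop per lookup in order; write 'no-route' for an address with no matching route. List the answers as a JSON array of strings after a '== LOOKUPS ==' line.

Apply in order:
  + 119.0.0.0/8 (H2) depth=8
  + 119.7.0.0/16 (H3) depth=16
  + 119.7.142.0/24 (H2) depth=24
  + 110.144.0.0/12 (H4) depth=12
  + 110.0.0.0/8 (H4) depth=8
  Q 119.7.3.246: descend 0111011100000111 ; hops seen [H2,H3] ; pick H3
  Q 3.250.184.253: descend 0 ; hops seen [∅] ; pick no-route
  Q 119.7.142.1: descend 011101110000011110001110 ; hops seen [H2,H3,H2] ; pick H2
  + 0.0.0.0/0 (H2) depth=0
  + 110.151.91.208/28 (H2) depth=28
  Q 119.7.2.71: descend 0111011100000111 ; hops seen [H2,H2,H3] ; pick H3

== LOOKUPS ==
["H3","no-route","H2","H3"]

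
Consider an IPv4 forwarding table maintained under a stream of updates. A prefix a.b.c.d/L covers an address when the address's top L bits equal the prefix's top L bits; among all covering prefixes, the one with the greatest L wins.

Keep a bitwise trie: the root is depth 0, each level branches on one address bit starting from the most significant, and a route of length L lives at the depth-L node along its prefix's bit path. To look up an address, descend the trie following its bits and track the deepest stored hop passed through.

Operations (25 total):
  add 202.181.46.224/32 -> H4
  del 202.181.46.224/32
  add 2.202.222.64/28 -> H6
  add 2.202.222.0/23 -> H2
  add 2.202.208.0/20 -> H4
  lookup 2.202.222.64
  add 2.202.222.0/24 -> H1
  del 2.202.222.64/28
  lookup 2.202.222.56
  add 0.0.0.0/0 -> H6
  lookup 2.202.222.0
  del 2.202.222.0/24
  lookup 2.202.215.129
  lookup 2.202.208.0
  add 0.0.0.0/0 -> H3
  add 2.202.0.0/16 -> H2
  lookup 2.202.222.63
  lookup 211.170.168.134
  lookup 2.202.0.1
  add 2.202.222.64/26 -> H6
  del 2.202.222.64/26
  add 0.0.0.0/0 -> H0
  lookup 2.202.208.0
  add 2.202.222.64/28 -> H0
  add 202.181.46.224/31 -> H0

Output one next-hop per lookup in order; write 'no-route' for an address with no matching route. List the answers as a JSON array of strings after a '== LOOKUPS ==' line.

Trace:
  + 202.181.46.224/32 (H4) depth=32
  - 202.181.46.224/32 clear@32
  + 2.202.222.64/28 (H6) depth=28
  + 2.202.222.0/23 (H2) depth=23
  + 2.202.208.0/20 (H4) depth=20
  ? 2.202.222.64  path d0:-→d1:-→d2:-→d3:-→d4:-→d5:-→d6:-→d7:-→d8:-→d9:-→d10:-→d11:-→d12:-→d13:-→d14:-→d15:-→d16:-→d17:-→d18:-→d19:-→d20:H4→d21:-→d22:-→d23:H2→d24:-→d25:-→d26:-→d27:-→d28:H6  best=H6
  + 2.202.222.0/24 (H1) depth=24
  - 2.202.222.64/28 clear@28
  ? 2.202.222.56  path d0:-→d1:-→d2:-→d3:-→d4:-→d5:-→d6:-→d7:-→d8:-→d9:-→d10:-→d11:-→d12:-→d13:-→d14:-→d15:-→d16:-→d17:-→d18:-→d19:-→d20:H4→d21:-→d22:-→d23:H2→d24:H1→d25:-  best=H1
  + 0.0.0.0/0 (H6) depth=0
  ? 2.202.222.0  path d0:H6→d1:-→d2:-→d3:-→d4:-→d5:-→d6:-→d7:-→d8:-→d9:-→d10:-→d11:-→d12:-→d13:-→d14:-→d15:-→d16:-→d17:-→d18:-→d19:-→d20:H4→d21:-→d22:-→d23:H2→d24:H1→d25:-  best=H1
  - 2.202.222.0/24 clear@24
  ? 2.202.215.129  path d0:H6→d1:-→d2:-→d3:-→d4:-→d5:-→d6:-→d7:-→d8:-→d9:-→d10:-→d11:-→d12:-→d13:-→d14:-→d15:-→d16:-→d17:-→d18:-→d19:-→d20:H4  best=H4
  ? 2.202.208.0  path d0:H6→d1:-→d2:-→d3:-→d4:-→d5:-→d6:-→d7:-→d8:-→d9:-→d10:-→d11:-→d12:-→d13:-→d14:-→d15:-→d16:-→d17:-→d18:-→d19:-→d20:H4  best=H4
  + 0.0.0.0/0 (H3) depth=0
  + 2.202.0.0/16 (H2) depth=16
  ? 2.202.222.63  path d0:H3→d1:-→d2:-→d3:-→d4:-→d5:-→d6:-→d7:-→d8:-→d9:-→d10:-→d11:-→d12:-→d13:-→d14:-→d15:-→d16:H2→d17:-→d18:-→d19:-→d20:H4→d21:-→d22:-→d23:H2→d24:-→d25:-  best=H2
  ? 211.170.168.134  path d0:H3→d1:-→d2:-→d3:-  best=H3
  ? 2.202.0.1  path d0:H3→d1:-→d2:-→d3:-→d4:-→d5:-→d6:-→d7:-→d8:-→d9:-→d10:-→d11:-→d12:-→d13:-→d14:-→d15:-→d16:H2  best=H2
  + 2.202.222.64/26 (H6) depth=26
  - 2.202.222.64/26 clear@26
  + 0.0.0.0/0 (H0) depth=0
  ? 2.202.208.0  path d0:H0→d1:-→d2:-→d3:-→d4:-→d5:-→d6:-→d7:-→d8:-→d9:-→d10:-→d11:-→d12:-→d13:-→d14:-→d15:-→d16:H2→d17:-→d18:-→d19:-→d20:H4  best=H4
  + 2.202.222.64/28 (H0) depth=28
  + 202.181.46.224/31 (H0) depth=31

== LOOKUPS ==
["H6","H1","H1","H4","H4","H2","H3","H2","H4"]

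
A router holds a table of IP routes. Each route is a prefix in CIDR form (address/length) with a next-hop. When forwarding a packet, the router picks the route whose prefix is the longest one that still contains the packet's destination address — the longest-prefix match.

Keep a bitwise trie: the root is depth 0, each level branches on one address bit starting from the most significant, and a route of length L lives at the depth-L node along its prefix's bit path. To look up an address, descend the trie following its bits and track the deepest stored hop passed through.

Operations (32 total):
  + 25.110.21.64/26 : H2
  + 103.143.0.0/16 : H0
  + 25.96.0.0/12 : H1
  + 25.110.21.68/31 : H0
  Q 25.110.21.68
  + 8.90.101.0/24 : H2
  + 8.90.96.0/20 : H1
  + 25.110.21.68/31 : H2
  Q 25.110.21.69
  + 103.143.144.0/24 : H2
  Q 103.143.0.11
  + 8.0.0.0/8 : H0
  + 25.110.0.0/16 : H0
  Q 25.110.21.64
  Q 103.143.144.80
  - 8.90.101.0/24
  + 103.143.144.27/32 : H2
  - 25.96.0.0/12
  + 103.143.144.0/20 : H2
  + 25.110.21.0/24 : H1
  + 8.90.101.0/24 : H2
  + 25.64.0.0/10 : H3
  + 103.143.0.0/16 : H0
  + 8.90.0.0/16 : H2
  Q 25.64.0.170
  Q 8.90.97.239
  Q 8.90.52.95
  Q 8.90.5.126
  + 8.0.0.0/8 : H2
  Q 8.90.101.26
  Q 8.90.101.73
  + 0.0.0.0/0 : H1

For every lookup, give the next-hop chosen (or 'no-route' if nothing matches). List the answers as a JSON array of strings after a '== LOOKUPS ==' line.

Process each operation:
  add 25.110.21.64/26 -> H2 at depth 26
  add 103.143.0.0/16 -> H0 at depth 16
  add 25.96.0.0/12 -> H1 at depth 12
  add 25.110.21.68/31 -> H0 at depth 31
  lookup 25.110.21.68: bits 0001100101101110000101010100010 walk d0:-→d1:-→d2:-→d3:-→d4:-→d5:-→d6:-→d7:-→d8:-→d9:-→d10:-→d11:-→d12:H1→d13:-→d14:-→d15:-→d16:-→d17:-→d18:-→d19:-→d20:-→d21:-→d22:-→d23:-→d24:-→d25:-→d26:H2→d27:-→d28:-→d29:-→d30:-→d31:H0 -> H0
  add 8.90.101.0/24 -> H2 at depth 24
  add 8.90.96.0/20 -> H1 at depth 20
  add 25.110.21.68/31 -> H2 at depth 31
  lookup 25.110.21.69: bits 0001100101101110000101010100010 walk d0:-→d1:-→d2:-→d3:-→d4:-→d5:-→d6:-→d7:-→d8:-→d9:-→d10:-→d11:-→d12:H1→d13:-→d14:-→d15:-→d16:-→d17:-→d18:-→d19:-→d20:-→d21:-→d22:-→d23:-→d24:-→d25:-→d26:H2→d27:-→d28:-→d29:-→d30:-→d31:H2 -> H2
  add 103.143.144.0/24 -> H2 at depth 24
  lookup 103.143.0.11: bits 0110011110001111 walk d0:-→d1:-→d2:-→d3:-→d4:-→d5:-→d6:-→d7:-→d8:-→d9:-→d10:-→d11:-→d12:-→d13:-→d14:-→d15:-→d16:H0 -> H0
  add 8.0.0.0/8 -> H0 at depth 8
  add 25.110.0.0/16 -> H0 at depth 16
  lookup 25.110.21.64: bits 00011001011011100001010101000 walk d0:-→d1:-→d2:-→d3:-→d4:-→d5:-→d6:-→d7:-→d8:-→d9:-→d10:-→d11:-→d12:H1→d13:-→d14:-→d15:-→d16:H0→d17:-→d18:-→d19:-→d20:-→d21:-→d22:-→d23:-→d24:-→d25:-→d26:H2→d27:-→d28:-→d29:- -> H2
  lookup 103.143.144.80: bits 011001111000111110010000 walk d0:-→d1:-→d2:-→d3:-→d4:-→d5:-→d6:-→d7:-→d8:-→d9:-→d10:-→d11:-→d12:-→d13:-→d14:-→d15:-→d16:H0→d17:-→d18:-→d19:-→d20:-→d21:-→d22:-→d23:-→d24:H2 -> H2
  - 8.90.101.0/24 clear@24
  add 103.143.144.27/32 -> H2 at depth 32
  - 25.96.0.0/12 clear@12
  add 103.143.144.0/20 -> H2 at depth 20
  add 25.110.21.0/24 -> H1 at depth 24
  add 8.90.101.0/24 -> H2 at depth 24
  add 25.64.0.0/10 -> H3 at depth 10
  add 103.143.0.0/16 -> H0 at depth 16
  add 8.90.0.0/16 -> H2 at depth 16
  lookup 25.64.0.170: bits 0001100101 walk d0:-→d1:-→d2:-→d3:-→d4:-→d5:-→d6:-→d7:-→d8:-→d9:-→d10:H3 -> H3
  lookup 8.90.97.239: bits 000010000101101001100 walk d0:-→d1:-→d2:-→d3:-→d4:-→d5:-→d6:-→d7:-→d8:H0→d9:-→d10:-→d11:-→d12:-→d13:-→d14:-→d15:-→d16:H2→d17:-→d18:-→d19:-→d20:H1→d21:- -> H1
  lookup 8.90.52.95: bits 00001000010110100 walk d0:-→d1:-→d2:-→d3:-→d4:-→d5:-→d6:-→d7:-→d8:H0→d9:-→d10:-→d11:-→d12:-→d13:-→d14:-→d15:-→d16:H2→d17:- -> H2
  lookup 8.90.5.126: bits 00001000010110100 walk d0:-→d1:-→d2:-→d3:-→d4:-→d5:-→d6:-→d7:-→d8:H0→d9:-→d10:-→d11:-→d12:-→d13:-→d14:-→d15:-→d16:H2→d17:- -> H2
  add 8.0.0.0/8 -> H2 at depth 8
  lookup 8.90.101.26: bits 000010000101101001100101 walk d0:-→d1:-→d2:-→d3:-→d4:-→d5:-→d6:-→d7:-→d8:H2→d9:-→d10:-→d11:-→d12:-→d13:-→d14:-→d15:-→d16:H2→d17:-→d18:-→d19:-→d20:H1→d21:-→d22:-→d23:-→d24:H2 -> H2
  lookup 8.90.101.73: bits 000010000101101001100101 walk d0:-→d1:-→d2:-→d3:-→d4:-→d5:-→d6:-→d7:-→d8:H2→d9:-→d10:-→d11:-→d12:-→d13:-→d14:-→d15:-→d16:H2→d17:-→d18:-→d19:-→d20:H1→d21:-→d22:-→d23:-→d24:H2 -> H2
  add 0.0.0.0/0 -> H1 at depth 0

== LOOKUPS ==
["H0","H2","H0","H2","H2","H3","H1","H2","H2","H2","H2"]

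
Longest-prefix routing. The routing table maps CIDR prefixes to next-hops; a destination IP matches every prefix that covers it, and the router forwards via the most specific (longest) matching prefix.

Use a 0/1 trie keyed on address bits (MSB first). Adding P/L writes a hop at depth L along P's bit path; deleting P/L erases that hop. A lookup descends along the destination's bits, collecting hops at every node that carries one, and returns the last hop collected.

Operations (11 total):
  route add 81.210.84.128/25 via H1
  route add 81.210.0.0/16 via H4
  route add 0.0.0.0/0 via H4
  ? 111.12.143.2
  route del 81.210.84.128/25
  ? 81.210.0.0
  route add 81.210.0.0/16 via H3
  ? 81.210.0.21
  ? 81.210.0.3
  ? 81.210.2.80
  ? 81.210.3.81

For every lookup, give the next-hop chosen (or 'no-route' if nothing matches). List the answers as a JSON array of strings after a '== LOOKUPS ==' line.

Process each operation:
  + 81.210.84.128/25 (H1) depth=25
  + 81.210.0.0/16 (H4) depth=16
  + 0.0.0.0/0 (H4) depth=0
  ? 111.12.143.2  path d0:H4→d1:-→d2:-  best=H4
  - 81.210.84.128/25 clear@25
  ? 81.210.0.0  path d0:H4→d1:-→d2:-→d3:-→d4:-→d5:-→d6:-→d7:-→d8:-→d9:-→d10:-→d11:-→d12:-→d13:-→d14:-→d15:-→d16:H4→d17:-  best=H4
  + 81.210.0.0/16 (H3) depth=16
  ? 81.210.0.21  path d0:H4→d1:-→d2:-→d3:-→d4:-→d5:-→d6:-→d7:-→d8:-→d9:-→d10:-→d11:-→d12:-→d13:-→d14:-→d15:-→d16:H3→d17:-  best=H3
  ? 81.210.0.3  path d0:H4→d1:-→d2:-→d3:-→d4:-→d5:-→d6:-→d7:-→d8:-→d9:-→d10:-→d11:-→d12:-→d13:-→d14:-→d15:-→d16:H3→d17:-  best=H3
  ? 81.210.2.80  path d0:H4→d1:-→d2:-→d3:-→d4:-→d5:-→d6:-→d7:-→d8:-→d9:-→d10:-→d11:-→d12:-→d13:-→d14:-→d15:-→d16:H3→d17:-  best=H3
  ? 81.210.3.81  path d0:H4→d1:-→d2:-→d3:-→d4:-→d5:-→d6:-→d7:-→d8:-→d9:-→d10:-→d11:-→d12:-→d13:-→d14:-→d15:-→d16:H3→d17:-  best=H3

== LOOKUPS ==
["H4","H4","H3","H3","H3","H3"]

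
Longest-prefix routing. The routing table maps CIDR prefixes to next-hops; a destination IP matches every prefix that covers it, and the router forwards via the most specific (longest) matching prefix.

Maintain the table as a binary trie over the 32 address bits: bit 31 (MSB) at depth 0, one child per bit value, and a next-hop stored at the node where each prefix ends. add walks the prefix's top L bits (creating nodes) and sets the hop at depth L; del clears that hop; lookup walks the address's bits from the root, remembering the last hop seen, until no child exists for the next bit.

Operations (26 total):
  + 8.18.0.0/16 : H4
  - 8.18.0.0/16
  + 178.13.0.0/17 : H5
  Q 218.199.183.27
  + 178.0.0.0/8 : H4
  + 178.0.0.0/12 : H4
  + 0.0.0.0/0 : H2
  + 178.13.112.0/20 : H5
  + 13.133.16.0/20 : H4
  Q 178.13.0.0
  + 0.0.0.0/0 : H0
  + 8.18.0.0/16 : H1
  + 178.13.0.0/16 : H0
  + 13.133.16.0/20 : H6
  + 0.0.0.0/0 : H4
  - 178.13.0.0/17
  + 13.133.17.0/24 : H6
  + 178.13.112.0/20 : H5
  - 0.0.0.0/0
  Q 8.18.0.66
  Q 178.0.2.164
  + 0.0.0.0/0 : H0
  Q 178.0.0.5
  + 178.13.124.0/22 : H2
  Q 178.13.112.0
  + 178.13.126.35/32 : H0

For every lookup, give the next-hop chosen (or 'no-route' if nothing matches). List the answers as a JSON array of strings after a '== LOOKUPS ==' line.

Trace:
  add 8.18.0.0/16 -> H4 at depth 16
  del 8.18.0.0/16 (clear depth 16)
  add 178.13.0.0/17 -> H5 at depth 17
  ? 218.199.183.27  path d0:-→d1:-  best=no-route
  add 178.0.0.0/8 -> H4 at depth 8
  add 178.0.0.0/12 -> H4 at depth 12
  add 0.0.0.0/0 -> H2 at depth 0
  add 178.13.112.0/20 -> H5 at depth 20
  add 13.133.16.0/20 -> H4 at depth 20
  ? 178.13.0.0  path d0:H2→d1:-→d2:-→d3:-→d4:-→d5:-→d6:-→d7:-→d8:H4→d9:-→d10:-→d11:-→d12:H4→d13:-→d14:-→d15:-→d16:-→d17:H5  best=H5
  add 0.0.0.0/0 -> H0 at depth 0
  add 8.18.0.0/16 -> H1 at depth 16
  add 178.13.0.0/16 -> H0 at depth 16
  add 13.133.16.0/20 -> H6 at depth 20
  add 0.0.0.0/0 -> H4 at depth 0
  del 178.13.0.0/17 (clear depth 17)
  add 13.133.17.0/24 -> H6 at depth 24
  add 178.13.112.0/20 -> H5 at depth 20
  del 0.0.0.0/0 (clear depth 0)
  ? 8.18.0.66  path d0:-→d1:-→d2:-→d3:-→d4:-→d5:-→d6:-→d7:-→d8:-→d9:-→d10:-→d11:-→d12:-→d13:-→d14:-→d15:-→d16:H1  best=H1
  ? 178.0.2.164  path d0:-→d1:-→d2:-→d3:-→d4:-→d5:-→d6:-→d7:-→d8:H4→d9:-→d10:-→d11:-→d12:H4  best=H4
  add 0.0.0.0/0 -> H0 at depth 0
  ? 178.0.0.5  path d0:H0→d1:-→d2:-→d3:-→d4:-→d5:-→d6:-→d7:-→d8:H4→d9:-→d10:-→d11:-→d12:H4  best=H4
  add 178.13.124.0/22 -> H2 at depth 22
  ? 178.13.112.0  path d0:H0→d1:-→d2:-→d3:-→d4:-→d5:-→d6:-→d7:-→d8:H4→d9:-→d10:-→d11:-→d12:H4→d13:-→d14:-→d15:-→d16:H0→d17:-→d18:-→d19:-→d20:H5  best=H5
  add 178.13.126.35/32 -> H0 at depth 32

== LOOKUPS ==
["no-route","H5","H1","H4","H4","H5"]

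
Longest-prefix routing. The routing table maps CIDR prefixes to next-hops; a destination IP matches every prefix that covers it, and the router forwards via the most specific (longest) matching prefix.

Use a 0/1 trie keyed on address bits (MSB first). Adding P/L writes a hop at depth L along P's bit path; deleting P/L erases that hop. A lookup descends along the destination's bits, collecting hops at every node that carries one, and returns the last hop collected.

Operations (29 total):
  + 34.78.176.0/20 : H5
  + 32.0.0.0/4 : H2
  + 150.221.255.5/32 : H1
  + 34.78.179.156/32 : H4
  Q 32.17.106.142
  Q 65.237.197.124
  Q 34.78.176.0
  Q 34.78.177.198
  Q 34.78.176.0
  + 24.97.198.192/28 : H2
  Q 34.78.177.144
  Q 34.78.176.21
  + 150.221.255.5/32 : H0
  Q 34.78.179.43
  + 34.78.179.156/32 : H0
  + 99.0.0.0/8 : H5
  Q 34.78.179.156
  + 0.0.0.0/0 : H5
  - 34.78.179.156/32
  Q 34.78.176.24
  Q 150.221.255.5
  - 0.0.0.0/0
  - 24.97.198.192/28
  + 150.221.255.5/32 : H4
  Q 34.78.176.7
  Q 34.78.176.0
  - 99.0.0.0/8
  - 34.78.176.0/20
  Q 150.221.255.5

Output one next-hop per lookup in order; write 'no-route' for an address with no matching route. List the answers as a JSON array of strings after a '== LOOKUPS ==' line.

Trace:
  + 34.78.176.0/20 (H5) depth=20
  + 32.0.0.0/4 (H2) depth=4
  + 150.221.255.5/32 (H1) depth=32
  + 34.78.179.156/32 (H4) depth=32
  ? 32.17.106.142  path d0:-→d1:-→d2:-→d3:-→d4:H2→d5:-→d6:-  best=H2
  ? 65.237.197.124  path d0:-→d1:-  best=no-route
  ? 34.78.176.0  path d0:-→d1:-→d2:-→d3:-→d4:H2→d5:-→d6:-→d7:-→d8:-→d9:-→d10:-→d11:-→d12:-→d13:-→d14:-→d15:-→d16:-→d17:-→d18:-→d19:-→d20:H5→d21:-→d22:-  best=H5
  ? 34.78.177.198  path d0:-→d1:-→d2:-→d3:-→d4:H2→d5:-→d6:-→d7:-→d8:-→d9:-→d10:-→d11:-→d12:-→d13:-→d14:-→d15:-→d16:-→d17:-→d18:-→d19:-→d20:H5→d21:-→d22:-  best=H5
  ? 34.78.176.0  path d0:-→d1:-→d2:-→d3:-→d4:H2→d5:-→d6:-→d7:-→d8:-→d9:-→d10:-→d11:-→d12:-→d13:-→d14:-→d15:-→d16:-→d17:-→d18:-→d19:-→d20:H5→d21:-→d22:-  best=H5
  + 24.97.198.192/28 (H2) depth=28
  ? 34.78.177.144  path d0:-→d1:-→d2:-→d3:-→d4:H2→d5:-→d6:-→d7:-→d8:-→d9:-→d10:-→d11:-→d12:-→d13:-→d14:-→d15:-→d16:-→d17:-→d18:-→d19:-→d20:H5→d21:-→d22:-  best=H5
  ? 34.78.176.21  path d0:-→d1:-→d2:-→d3:-→d4:H2→d5:-→d6:-→d7:-→d8:-→d9:-→d10:-→d11:-→d12:-→d13:-→d14:-→d15:-→d16:-→d17:-→d18:-→d19:-→d20:H5→d21:-→d22:-  best=H5
  + 150.221.255.5/32 (H0) depth=32
  ? 34.78.179.43  path d0:-→d1:-→d2:-→d3:-→d4:H2→d5:-→d6:-→d7:-→d8:-→d9:-→d10:-→d11:-→d12:-→d13:-→d14:-→d15:-→d16:-→d17:-→d18:-→d19:-→d20:H5→d21:-→d22:-→d23:-→d24:-  best=H5
  + 34.78.179.156/32 (H0) depth=32
  + 99.0.0.0/8 (H5) depth=8
  ? 34.78.179.156  path d0:-→d1:-→d2:-→d3:-→d4:H2→d5:-→d6:-→d7:-→d8:-→d9:-→d10:-→d11:-→d12:-→d13:-→d14:-→d15:-→d16:-→d17:-→d18:-→d19:-→d20:H5→d21:-→d22:-→d23:-→d24:-→d25:-→d26:-→d27:-→d28:-→d29:-→d30:-→d31:-→d32:H0  best=H0
  + 0.0.0.0/0 (H5) depth=0
  del 34.78.179.156/32 (clear depth 32)
  ? 34.78.176.24  path d0:H5→d1:-→d2:-→d3:-→d4:H2→d5:-→d6:-→d7:-→d8:-→d9:-→d10:-→d11:-→d12:-→d13:-→d14:-→d15:-→d16:-→d17:-→d18:-→d19:-→d20:H5→d21:-→d22:-  best=H5
  ? 150.221.255.5  path d0:H5→d1:-→d2:-→d3:-→d4:-→d5:-→d6:-→d7:-→d8:-→d9:-→d10:-→d11:-→d12:-→d13:-→d14:-→d15:-→d16:-→d17:-→d18:-→d19:-→d20:-→d21:-→d22:-→d23:-→d24:-→d25:-→d26:-→d27:-→d28:-→d29:-→d30:-→d31:-→d32:H0  best=H0
  del 0.0.0.0/0 (clear depth 0)
  del 24.97.198.192/28 (clear depth 28)
  + 150.221.255.5/32 (H4) depth=32
  ? 34.78.176.7  path d0:-→d1:-→d2:-→d3:-→d4:H2→d5:-→d6:-→d7:-→d8:-→d9:-→d10:-→d11:-→d12:-→d13:-→d14:-→d15:-→d16:-→d17:-→d18:-→d19:-→d20:H5→d21:-→d22:-  best=H5
  ? 34.78.176.0  path d0:-→d1:-→d2:-→d3:-→d4:H2→d5:-→d6:-→d7:-→d8:-→d9:-→d10:-→d11:-→d12:-→d13:-→d14:-→d15:-→d16:-→d17:-→d18:-→d19:-→d20:H5→d21:-→d22:-  best=H5
  del 99.0.0.0/8 (clear depth 8)
  del 34.78.176.0/20 (clear depth 20)
  ? 150.221.255.5  path d0:-→d1:-→d2:-→d3:-→d4:-→d5:-→d6:-→d7:-→d8:-→d9:-→d10:-→d11:-→d12:-→d13:-→d14:-→d15:-→d16:-→d17:-→d18:-→d19:-→d20:-→d21:-→d22:-→d23:-→d24:-→d25:-→d26:-→d27:-→d28:-→d29:-→d30:-→d31:-→d32:H4  best=H4

== LOOKUPS ==
["H2","no-route","H5","H5","H5","H5","H5","H5","H0","H5","H0","H5","H5","H4"]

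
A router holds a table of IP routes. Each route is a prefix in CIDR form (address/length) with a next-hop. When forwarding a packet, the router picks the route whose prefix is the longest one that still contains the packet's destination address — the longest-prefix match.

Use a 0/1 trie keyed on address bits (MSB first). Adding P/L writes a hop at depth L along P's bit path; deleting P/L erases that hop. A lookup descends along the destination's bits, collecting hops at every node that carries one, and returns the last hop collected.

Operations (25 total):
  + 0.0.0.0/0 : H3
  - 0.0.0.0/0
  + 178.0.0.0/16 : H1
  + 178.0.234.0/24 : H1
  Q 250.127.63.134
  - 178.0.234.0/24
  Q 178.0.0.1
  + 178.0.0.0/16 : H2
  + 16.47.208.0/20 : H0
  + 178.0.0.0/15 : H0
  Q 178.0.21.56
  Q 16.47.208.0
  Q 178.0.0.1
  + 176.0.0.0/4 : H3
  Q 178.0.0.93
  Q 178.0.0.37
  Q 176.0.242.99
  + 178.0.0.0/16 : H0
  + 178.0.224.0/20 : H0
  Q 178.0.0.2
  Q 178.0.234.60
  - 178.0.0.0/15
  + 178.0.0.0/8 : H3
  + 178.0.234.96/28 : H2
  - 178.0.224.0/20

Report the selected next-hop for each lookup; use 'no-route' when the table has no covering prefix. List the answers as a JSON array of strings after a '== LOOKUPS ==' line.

Trace:
  + 0.0.0.0/0 (H3) depth=0
  del 0.0.0.0/0 (clear depth 0)
  + 178.0.0.0/16 (H1) depth=16
  + 178.0.234.0/24 (H1) depth=24
  Q 250.127.63.134: descend 1 ; hops seen [∅] ; pick no-route
  del 178.0.234.0/24 (clear depth 24)
  Q 178.0.0.1: descend 1011001000000000 ; hops seen [H1] ; pick H1
  + 178.0.0.0/16 (H2) depth=16
  + 16.47.208.0/20 (H0) depth=20
  + 178.0.0.0/15 (H0) depth=15
  Q 178.0.21.56: descend 1011001000000000 ; hops seen [H0,H2] ; pick H2
  Q 16.47.208.0: descend 00010000001011111101 ; hops seen [H0] ; pick H0
  Q 178.0.0.1: descend 1011001000000000 ; hops seen [H0,H2] ; pick H2
  + 176.0.0.0/4 (H3) depth=4
  Q 178.0.0.93: descend 1011001000000000 ; hops seen [H3,H0,H2] ; pick H2
  Q 178.0.0.37: descend 1011001000000000 ; hops seen [H3,H0,H2] ; pick H2
  Q 176.0.242.99: descend 101100 ; hops seen [H3] ; pick H3
  + 178.0.0.0/16 (H0) depth=16
  + 178.0.224.0/20 (H0) depth=20
  Q 178.0.0.2: descend 1011001000000000 ; hops seen [H3,H0,H0] ; pick H0
  Q 178.0.234.60: descend 101100100000000011101010 ; hops seen [H3,H0,H0,H0] ; pick H0
  del 178.0.0.0/15 (clear depth 15)
  + 178.0.0.0/8 (H3) depth=8
  + 178.0.234.96/28 (H2) depth=28
  del 178.0.224.0/20 (clear depth 20)

== LOOKUPS ==
["no-route","H1","H2","H0","H2","H2","H2","H3","H0","H0"]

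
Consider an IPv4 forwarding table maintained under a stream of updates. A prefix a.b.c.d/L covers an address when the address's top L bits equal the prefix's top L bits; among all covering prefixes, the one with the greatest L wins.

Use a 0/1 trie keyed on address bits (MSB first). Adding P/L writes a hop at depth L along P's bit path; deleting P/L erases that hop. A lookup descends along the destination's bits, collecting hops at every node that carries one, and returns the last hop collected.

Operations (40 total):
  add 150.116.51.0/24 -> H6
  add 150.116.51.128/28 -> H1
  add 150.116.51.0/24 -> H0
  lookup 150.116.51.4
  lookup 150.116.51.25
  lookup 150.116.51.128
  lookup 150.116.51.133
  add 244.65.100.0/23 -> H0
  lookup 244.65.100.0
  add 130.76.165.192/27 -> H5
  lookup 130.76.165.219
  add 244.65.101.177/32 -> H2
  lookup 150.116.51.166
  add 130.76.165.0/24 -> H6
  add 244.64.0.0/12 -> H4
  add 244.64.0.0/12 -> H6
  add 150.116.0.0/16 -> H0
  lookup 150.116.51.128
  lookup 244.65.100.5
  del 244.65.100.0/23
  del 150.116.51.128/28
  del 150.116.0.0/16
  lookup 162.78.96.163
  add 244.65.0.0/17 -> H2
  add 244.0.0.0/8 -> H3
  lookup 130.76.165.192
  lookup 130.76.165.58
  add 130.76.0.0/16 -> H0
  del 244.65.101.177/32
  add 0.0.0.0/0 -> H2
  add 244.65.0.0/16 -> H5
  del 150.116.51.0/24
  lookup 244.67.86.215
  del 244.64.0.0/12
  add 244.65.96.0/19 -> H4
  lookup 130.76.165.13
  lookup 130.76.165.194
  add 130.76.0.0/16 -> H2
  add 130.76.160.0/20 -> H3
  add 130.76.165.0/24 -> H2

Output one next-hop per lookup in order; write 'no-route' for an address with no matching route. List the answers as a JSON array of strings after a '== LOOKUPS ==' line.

Apply in order:
  add 150.116.51.0/24 -> H6 at depth 24
  add 150.116.51.128/28 -> H1 at depth 28
  add 150.116.51.0/24 -> H0 at depth 24
  lookup 150.116.51.4: bits 100101100111010000110011 walk d0:-→d1:-→d2:-→d3:-→d4:-→d5:-→d6:-→d7:-→d8:-→d9:-→d10:-→d11:-→d12:-→d13:-→d14:-→d15:-→d16:-→d17:-→d18:-→d19:-→d20:-→d21:-→d22:-→d23:-→d24:H0 -> H0
  lookup 150.116.51.25: bits 100101100111010000110011 walk d0:-→d1:-→d2:-→d3:-→d4:-→d5:-→d6:-→d7:-→d8:-→d9:-→d10:-→d11:-→d12:-→d13:-→d14:-→d15:-→d16:-→d17:-→d18:-→d19:-→d20:-→d21:-→d22:-→d23:-→d24:H0 -> H0
  lookup 150.116.51.128: bits 1001011001110100001100111000 walk d0:-→d1:-→d2:-→d3:-→d4:-→d5:-→d6:-→d7:-→d8:-→d9:-→d10:-→d11:-→d12:-→d13:-→d14:-→d15:-→d16:-→d17:-→d18:-→d19:-→d20:-→d21:-→d22:-→d23:-→d24:H0→d25:-→d26:-→d27:-→d28:H1 -> H1
  lookup 150.116.51.133: bits 1001011001110100001100111000 walk d0:-→d1:-→d2:-→d3:-→d4:-→d5:-→d6:-→d7:-→d8:-→d9:-→d10:-→d11:-→d12:-→d13:-→d14:-→d15:-→d16:-→d17:-→d18:-→d19:-→d20:-→d21:-→d22:-→d23:-→d24:H0→d25:-→d26:-→d27:-→d28:H1 -> H1
  add 244.65.100.0/23 -> H0 at depth 23
  lookup 244.65.100.0: bits 11110100010000010110010 walk d0:-→d1:-→d2:-→d3:-→d4:-→d5:-→d6:-→d7:-→d8:-→d9:-→d10:-→d11:-→d12:-→d13:-→d14:-→d15:-→d16:-→d17:-→d18:-→d19:-→d20:-→d21:-→d22:-→d23:H0 -> H0
  add 130.76.165.192/27 -> H5 at depth 27
  lookup 130.76.165.219: bits 100000100100110010100101110 walk d0:-→d1:-→d2:-→d3:-→d4:-→d5:-→d6:-→d7:-→d8:-→d9:-→d10:-→d11:-→d12:-→d13:-→d14:-→d15:-→d16:-→d17:-→d18:-→d19:-→d20:-→d21:-→d22:-→d23:-→d24:-→d25:-→d26:-→d27:H5 -> H5
  add 244.65.101.177/32 -> H2 at depth 32
  lookup 150.116.51.166: bits 10010110011101000011001110 walk d0:-→d1:-→d2:-→d3:-→d4:-→d5:-→d6:-→d7:-→d8:-→d9:-→d10:-→d11:-→d12:-→d13:-→d14:-→d15:-→d16:-→d17:-→d18:-→d19:-→d20:-→d21:-→d22:-→d23:-→d24:H0→d25:-→d26:- -> H0
  add 130.76.165.0/24 -> H6 at depth 24
  add 244.64.0.0/12 -> H4 at depth 12
  add 244.64.0.0/12 -> H6 at depth 12
  add 150.116.0.0/16 -> H0 at depth 16
  lookup 150.116.51.128: bits 1001011001110100001100111000 walk d0:-→d1:-→d2:-→d3:-→d4:-→d5:-→d6:-→d7:-→d8:-→d9:-→d10:-→d11:-→d12:-→d13:-→d14:-→d15:-→d16:H0→d17:-→d18:-→d19:-→d20:-→d21:-→d22:-→d23:-→d24:H0→d25:-→d26:-→d27:-→d28:H1 -> H1
  lookup 244.65.100.5: bits 11110100010000010110010 walk d0:-→d1:-→d2:-→d3:-→d4:-→d5:-→d6:-→d7:-→d8:-→d9:-→d10:-→d11:-→d12:H6→d13:-→d14:-→d15:-→d16:-→d17:-→d18:-→d19:-→d20:-→d21:-→d22:-→d23:H0 -> H0
  - 244.65.100.0/23 clear@23
  - 150.116.51.128/28 clear@28
  - 150.116.0.0/16 clear@16
  lookup 162.78.96.163: bits 10 walk d0:-→d1:-→d2:- -> no-route
  add 244.65.0.0/17 -> H2 at depth 17
  add 244.0.0.0/8 -> H3 at depth 8
  lookup 130.76.165.192: bits 100000100100110010100101110 walk d0:-→d1:-→d2:-→d3:-→d4:-→d5:-→d6:-→d7:-→d8:-→d9:-→d10:-→d11:-→d12:-→d13:-→d14:-→d15:-→d16:-→d17:-→d18:-→d19:-→d20:-→d21:-→d22:-→d23:-→d24:H6→d25:-→d26:-→d27:H5 -> H5
  lookup 130.76.165.58: bits 100000100100110010100101 walk d0:-→d1:-→d2:-→d3:-→d4:-→d5:-→d6:-→d7:-→d8:-→d9:-→d10:-→d11:-→d12:-→d13:-→d14:-→d15:-→d16:-→d17:-→d18:-→d19:-→d20:-→d21:-→d22:-→d23:-→d24:H6 -> H6
  add 130.76.0.0/16 -> H0 at depth 16
  - 244.65.101.177/32 clear@32
  add 0.0.0.0/0 -> H2 at depth 0
  add 244.65.0.0/16 -> H5 at depth 16
  - 150.116.51.0/24 clear@24
  lookup 244.67.86.215: bits 11110100010000 walk d0:H2→d1:-→d2:-→d3:-→d4:-→d5:-→d6:-→d7:-→d8:H3→d9:-→d10:-→d11:-→d12:H6→d13:-→d14:- -> H6
  - 244.64.0.0/12 clear@12
  add 244.65.96.0/19 -> H4 at depth 19
  lookup 130.76.165.13: bits 100000100100110010100101 walk d0:H2→d1:-→d2:-→d3:-→d4:-→d5:-→d6:-→d7:-→d8:-→d9:-→d10:-→d11:-→d12:-→d13:-→d14:-→d15:-→d16:H0→d17:-→d18:-→d19:-→d20:-→d21:-→d22:-→d23:-→d24:H6 -> H6
  lookup 130.76.165.194: bits 100000100100110010100101110 walk d0:H2→d1:-→d2:-→d3:-→d4:-→d5:-→d6:-→d7:-→d8:-→d9:-→d10:-→d11:-→d12:-→d13:-→d14:-→d15:-→d16:H0→d17:-→d18:-→d19:-→d20:-→d21:-→d22:-→d23:-→d24:H6→d25:-→d26:-→d27:H5 -> H5
  add 130.76.0.0/16 -> H2 at depth 16
  add 130.76.160.0/20 -> H3 at depth 20
  add 130.76.165.0/24 -> H2 at depth 24

== LOOKUPS ==
["H0","H0","H1","H1","H0","H5","H0","H1","H0","no-route","H5","H6","H6","H6","H5"]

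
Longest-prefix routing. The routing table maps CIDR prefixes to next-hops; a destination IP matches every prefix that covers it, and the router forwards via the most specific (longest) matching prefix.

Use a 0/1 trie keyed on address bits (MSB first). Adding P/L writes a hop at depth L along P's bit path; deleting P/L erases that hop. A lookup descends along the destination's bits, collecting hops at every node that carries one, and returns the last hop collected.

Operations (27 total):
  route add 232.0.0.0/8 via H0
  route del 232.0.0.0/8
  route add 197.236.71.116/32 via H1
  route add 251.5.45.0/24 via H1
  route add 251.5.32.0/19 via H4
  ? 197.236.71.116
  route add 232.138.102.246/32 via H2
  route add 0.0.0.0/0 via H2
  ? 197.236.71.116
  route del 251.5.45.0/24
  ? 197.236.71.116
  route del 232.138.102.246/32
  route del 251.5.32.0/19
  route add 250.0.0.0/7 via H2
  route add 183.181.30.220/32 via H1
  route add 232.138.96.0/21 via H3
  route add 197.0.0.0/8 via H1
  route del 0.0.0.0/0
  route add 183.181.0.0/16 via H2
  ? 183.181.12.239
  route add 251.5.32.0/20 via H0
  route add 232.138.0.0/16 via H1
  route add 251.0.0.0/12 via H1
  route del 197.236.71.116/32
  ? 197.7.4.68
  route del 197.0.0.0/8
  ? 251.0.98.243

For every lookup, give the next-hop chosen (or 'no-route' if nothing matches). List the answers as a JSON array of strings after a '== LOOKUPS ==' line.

Process each operation:
  + 232.0.0.0/8 (H0) depth=8
  - 232.0.0.0/8 clear@8
  + 197.236.71.116/32 (H1) depth=32
  + 251.5.45.0/24 (H1) depth=24
  + 251.5.32.0/19 (H4) depth=19
  lookup 197.236.71.116: bits 11000101111011000100011101110100 walk d0:-→d1:-→d2:-→d3:-→d4:-→d5:-→d6:-→d7:-→d8:-→d9:-→d10:-→d11:-→d12:-→d13:-→d14:-→d15:-→d16:-→d17:-→d18:-→d19:-→d20:-→d21:-→d22:-→d23:-→d24:-→d25:-→d26:-→d27:-→d28:-→d29:-→d30:-→d31:-→d32:H1 -> H1
  + 232.138.102.246/32 (H2) depth=32
  + 0.0.0.0/0 (H2) depth=0
  lookup 197.236.71.116: bits 11000101111011000100011101110100 walk d0:H2→d1:-→d2:-→d3:-→d4:-→d5:-→d6:-→d7:-→d8:-→d9:-→d10:-→d11:-→d12:-→d13:-→d14:-→d15:-→d16:-→d17:-→d18:-→d19:-→d20:-→d21:-→d22:-→d23:-→d24:-→d25:-→d26:-→d27:-→d28:-→d29:-→d30:-→d31:-→d32:H1 -> H1
  - 251.5.45.0/24 clear@24
  lookup 197.236.71.116: bits 11000101111011000100011101110100 walk d0:H2→d1:-→d2:-→d3:-→d4:-→d5:-→d6:-→d7:-→d8:-→d9:-→d10:-→d11:-→d12:-→d13:-→d14:-→d15:-→d16:-→d17:-→d18:-→d19:-→d20:-→d21:-→d22:-→d23:-→d24:-→d25:-→d26:-→d27:-→d28:-→d29:-→d30:-→d31:-→d32:H1 -> H1
  - 232.138.102.246/32 clear@32
  - 251.5.32.0/19 clear@19
  + 250.0.0.0/7 (H2) depth=7
  + 183.181.30.220/32 (H1) depth=32
  + 232.138.96.0/21 (H3) depth=21
  + 197.0.0.0/8 (H1) depth=8
  - 0.0.0.0/0 clear@0
  + 183.181.0.0/16 (H2) depth=16
  lookup 183.181.12.239: bits 1011011110110101000 walk d0:-→d1:-→d2:-→d3:-→d4:-→d5:-→d6:-→d7:-→d8:-→d9:-→d10:-→d11:-→d12:-→d13:-→d14:-→d15:-→d16:H2→d17:-→d18:-→d19:- -> H2
  + 251.5.32.0/20 (H0) depth=20
  + 232.138.0.0/16 (H1) depth=16
  + 251.0.0.0/12 (H1) depth=12
  - 197.236.71.116/32 clear@32
  lookup 197.7.4.68: bits 11000101 walk d0:-→d1:-→d2:-→d3:-→d4:-→d5:-→d6:-→d7:-→d8:H1 -> H1
  - 197.0.0.0/8 clear@8
  lookup 251.0.98.243: bits 1111101100000 walk d0:-→d1:-→d2:-→d3:-→d4:-→d5:-→d6:-→d7:H2→d8:-→d9:-→d10:-→d11:-→d12:H1→d13:- -> H1

== LOOKUPS ==
["H1","H1","H1","H2","H1","H1"]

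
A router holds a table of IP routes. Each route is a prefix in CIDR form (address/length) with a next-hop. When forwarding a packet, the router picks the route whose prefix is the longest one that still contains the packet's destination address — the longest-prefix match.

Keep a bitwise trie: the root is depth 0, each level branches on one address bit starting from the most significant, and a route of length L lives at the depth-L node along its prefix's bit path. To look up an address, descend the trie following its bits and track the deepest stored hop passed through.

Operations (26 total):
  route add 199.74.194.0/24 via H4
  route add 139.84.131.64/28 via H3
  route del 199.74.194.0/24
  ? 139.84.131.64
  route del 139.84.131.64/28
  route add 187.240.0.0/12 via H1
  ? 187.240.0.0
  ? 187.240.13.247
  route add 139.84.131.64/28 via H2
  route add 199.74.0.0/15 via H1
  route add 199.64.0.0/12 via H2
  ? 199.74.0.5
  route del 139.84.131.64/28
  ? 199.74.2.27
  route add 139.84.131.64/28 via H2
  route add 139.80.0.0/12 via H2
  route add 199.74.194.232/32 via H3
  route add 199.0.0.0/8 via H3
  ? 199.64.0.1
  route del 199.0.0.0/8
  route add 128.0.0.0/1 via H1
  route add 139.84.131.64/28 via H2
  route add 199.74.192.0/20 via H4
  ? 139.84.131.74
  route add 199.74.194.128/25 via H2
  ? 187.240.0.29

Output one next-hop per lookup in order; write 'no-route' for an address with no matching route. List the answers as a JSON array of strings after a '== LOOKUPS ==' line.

Process each operation:
  + 199.74.194.0/24 (H4) depth=24
  + 139.84.131.64/28 (H3) depth=28
  - 199.74.194.0/24 clear@24
  lookup 139.84.131.64: bits 1000101101010100100000110100 walk d0:-→d1:-→d2:-→d3:-→d4:-→d5:-→d6:-→d7:-→d8:-→d9:-→d10:-→d11:-→d12:-→d13:-→d14:-→d15:-→d16:-→d17:-→d18:-→d19:-→d20:-→d21:-→d22:-→d23:-→d24:-→d25:-→d26:-→d27:-→d28:H3 -> H3
  - 139.84.131.64/28 clear@28
  + 187.240.0.0/12 (H1) depth=12
  lookup 187.240.0.0: bits 101110111111 walk d0:-→d1:-→d2:-→d3:-→d4:-→d5:-→d6:-→d7:-→d8:-→d9:-→d10:-→d11:-→d12:H1 -> H1
  lookup 187.240.13.247: bits 101110111111 walk d0:-→d1:-→d2:-→d3:-→d4:-→d5:-→d6:-→d7:-→d8:-→d9:-→d10:-→d11:-→d12:H1 -> H1
  + 139.84.131.64/28 (H2) depth=28
  + 199.74.0.0/15 (H1) depth=15
  + 199.64.0.0/12 (H2) depth=12
  lookup 199.74.0.5: bits 1100011101001010 walk d0:-→d1:-→d2:-→d3:-→d4:-→d5:-→d6:-→d7:-→d8:-→d9:-→d10:-→d11:-→d12:H2→d13:-→d14:-→d15:H1→d16:- -> H1
  - 139.84.131.64/28 clear@28
  lookup 199.74.2.27: bits 1100011101001010 walk d0:-→d1:-→d2:-→d3:-→d4:-→d5:-→d6:-→d7:-→d8:-→d9:-→d10:-→d11:-→d12:H2→d13:-→d14:-→d15:H1→d16:- -> H1
  + 139.84.131.64/28 (H2) depth=28
  + 139.80.0.0/12 (H2) depth=12
  + 199.74.194.232/32 (H3) depth=32
  + 199.0.0.0/8 (H3) depth=8
  lookup 199.64.0.1: bits 110001110100 walk d0:-→d1:-→d2:-→d3:-→d4:-→d5:-→d6:-→d7:-→d8:H3→d9:-→d10:-→d11:-→d12:H2 -> H2
  - 199.0.0.0/8 clear@8
  + 128.0.0.0/1 (H1) depth=1
  + 139.84.131.64/28 (H2) depth=28
  + 199.74.192.0/20 (H4) depth=20
  lookup 139.84.131.74: bits 1000101101010100100000110100 walk d0:-→d1:H1→d2:-→d3:-→d4:-→d5:-→d6:-→d7:-→d8:-→d9:-→d10:-→d11:-→d12:H2→d13:-→d14:-→d15:-→d16:-→d17:-→d18:-→d19:-→d20:-→d21:-→d22:-→d23:-→d24:-→d25:-→d26:-→d27:-→d28:H2 -> H2
  + 199.74.194.128/25 (H2) depth=25
  lookup 187.240.0.29: bits 101110111111 walk d0:-→d1:H1→d2:-→d3:-→d4:-→d5:-→d6:-→d7:-→d8:-→d9:-→d10:-→d11:-→d12:H1 -> H1

== LOOKUPS ==
["H3","H1","H1","H1","H1","H2","H2","H1"]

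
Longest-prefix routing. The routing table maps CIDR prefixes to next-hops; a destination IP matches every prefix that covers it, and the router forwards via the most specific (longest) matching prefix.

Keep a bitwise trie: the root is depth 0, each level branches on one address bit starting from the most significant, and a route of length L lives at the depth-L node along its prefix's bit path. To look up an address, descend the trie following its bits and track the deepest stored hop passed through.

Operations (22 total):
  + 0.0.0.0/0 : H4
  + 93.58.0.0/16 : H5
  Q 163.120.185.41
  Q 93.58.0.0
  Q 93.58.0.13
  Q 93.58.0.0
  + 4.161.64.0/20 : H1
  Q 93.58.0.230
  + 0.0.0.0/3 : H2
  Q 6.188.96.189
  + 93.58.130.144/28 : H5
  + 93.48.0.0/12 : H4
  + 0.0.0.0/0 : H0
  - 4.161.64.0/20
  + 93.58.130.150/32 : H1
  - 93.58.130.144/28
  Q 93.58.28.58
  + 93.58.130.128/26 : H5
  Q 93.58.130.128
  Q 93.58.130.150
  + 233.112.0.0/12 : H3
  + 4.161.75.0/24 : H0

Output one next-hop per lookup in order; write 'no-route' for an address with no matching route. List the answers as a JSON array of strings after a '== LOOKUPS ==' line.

Process each operation:
  + 0.0.0.0/0 (H4) depth=0
  + 93.58.0.0/16 (H5) depth=16
  Q 163.120.185.41: descend ε ; hops seen [H4] ; pick H4
  Q 93.58.0.0: descend 0101110100111010 ; hops seen [H4,H5] ; pick H5
  Q 93.58.0.13: descend 0101110100111010 ; hops seen [H4,H5] ; pick H5
  Q 93.58.0.0: descend 0101110100111010 ; hops seen [H4,H5] ; pick H5
  + 4.161.64.0/20 (H1) depth=20
  Q 93.58.0.230: descend 0101110100111010 ; hops seen [H4,H5] ; pick H5
  + 0.0.0.0/3 (H2) depth=3
  Q 6.188.96.189: descend 000001 ; hops seen [H4,H2] ; pick H2
  + 93.58.130.144/28 (H5) depth=28
  + 93.48.0.0/12 (H4) depth=12
  + 0.0.0.0/0 (H0) depth=0
  - 4.161.64.0/20 clear@20
  + 93.58.130.150/32 (H1) depth=32
  - 93.58.130.144/28 clear@28
  Q 93.58.28.58: descend 0101110100111010 ; hops seen [H0,H4,H5] ; pick H5
  + 93.58.130.128/26 (H5) depth=26
  Q 93.58.130.128: descend 010111010011101010000010100 ; hops seen [H0,H4,H5,H5] ; pick H5
  Q 93.58.130.150: descend 01011101001110101000001010010110 ; hops seen [H0,H4,H5,H5,H1] ; pick H1
  + 233.112.0.0/12 (H3) depth=12
  + 4.161.75.0/24 (H0) depth=24

== LOOKUPS ==
["H4","H5","H5","H5","H5","H2","H5","H5","H1"]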